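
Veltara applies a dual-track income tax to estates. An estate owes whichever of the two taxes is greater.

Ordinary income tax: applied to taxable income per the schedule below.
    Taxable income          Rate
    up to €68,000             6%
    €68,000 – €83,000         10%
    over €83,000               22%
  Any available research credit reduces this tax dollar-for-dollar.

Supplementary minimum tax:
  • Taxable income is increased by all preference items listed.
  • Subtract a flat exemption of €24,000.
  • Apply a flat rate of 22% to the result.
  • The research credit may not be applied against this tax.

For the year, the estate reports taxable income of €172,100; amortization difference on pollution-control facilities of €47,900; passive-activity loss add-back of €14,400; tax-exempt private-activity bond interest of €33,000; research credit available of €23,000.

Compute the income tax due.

Supplementary minimum tax:
  Adjusted income: €172,100 + €47,900 + €14,400 + €33,000 = €267,400
  Less exemption €24,000 → base €243,400
  €243,400 × 22% = €53,548

Ordinary income tax:
  €68,000 × 6% = €4,080
  €15,000 × 10% = €1,500
  €89,100 × 22% = €19,602
  → €25,182
  Less research credit €23,000 → €2,182

€53,548 > €2,182, so the supplementary minimum tax is the binding amount.

€53,548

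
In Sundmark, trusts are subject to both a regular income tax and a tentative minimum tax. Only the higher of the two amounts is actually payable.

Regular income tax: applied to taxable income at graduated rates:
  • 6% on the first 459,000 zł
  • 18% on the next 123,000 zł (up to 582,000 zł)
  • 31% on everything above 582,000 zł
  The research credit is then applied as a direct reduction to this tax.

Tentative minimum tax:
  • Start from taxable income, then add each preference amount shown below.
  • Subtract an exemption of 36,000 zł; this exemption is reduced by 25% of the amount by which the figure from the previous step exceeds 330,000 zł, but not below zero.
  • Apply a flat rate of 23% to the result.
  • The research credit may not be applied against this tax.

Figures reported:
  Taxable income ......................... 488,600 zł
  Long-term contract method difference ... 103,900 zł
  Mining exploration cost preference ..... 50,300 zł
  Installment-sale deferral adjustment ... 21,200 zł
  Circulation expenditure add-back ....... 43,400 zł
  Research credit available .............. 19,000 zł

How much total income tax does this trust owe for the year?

Tentative minimum tax:
  Adjusted income: 488,600 zł + 103,900 zł + 50,300 zł + 21,200 zł + 43,400 zł = 707,400 zł
  Exemption: 25% × (707,400 zł − 330,000 zł) = 94,350 zł ≥ 36,000 zł, so the exemption is fully phased out
  Base: 707,400 zł − 0 zł = 707,400 zł
  707,400 zł × 23% = 162,702 zł

Regular income tax:
  459,000 zł × 6% = 27,540 zł
  29,600 zł × 18% = 5,328 zł
  → 32,868 zł
  Less research credit 19,000 zł → 13,868 zł

162,702 zł > 13,868 zł, so the tentative minimum tax is the binding amount.

162,702 zł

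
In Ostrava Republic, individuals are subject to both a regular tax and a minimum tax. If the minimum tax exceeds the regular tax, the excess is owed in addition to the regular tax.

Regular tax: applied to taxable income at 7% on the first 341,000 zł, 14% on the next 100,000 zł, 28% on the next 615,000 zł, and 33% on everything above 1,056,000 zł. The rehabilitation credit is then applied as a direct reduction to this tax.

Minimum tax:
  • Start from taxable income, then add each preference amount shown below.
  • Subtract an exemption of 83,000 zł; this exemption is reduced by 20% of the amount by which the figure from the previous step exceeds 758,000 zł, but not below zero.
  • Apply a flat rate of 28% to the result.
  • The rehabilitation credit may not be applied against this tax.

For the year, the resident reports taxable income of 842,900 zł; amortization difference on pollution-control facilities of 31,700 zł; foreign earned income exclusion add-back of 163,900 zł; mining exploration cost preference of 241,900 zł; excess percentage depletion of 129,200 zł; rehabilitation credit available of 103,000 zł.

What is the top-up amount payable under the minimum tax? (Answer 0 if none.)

Minimum tax:
  Adjusted income: 842,900 zł + 31,700 zł + 163,900 zł + 241,900 zł + 129,200 zł = 1,409,600 zł
  Exemption: 20% × (1,409,600 zł − 758,000 zł) = 130,320 zł ≥ 83,000 zł, so the exemption is fully phased out
  Base: 1,409,600 zł − 0 zł = 1,409,600 zł
  1,409,600 zł × 28% = 394,688 zł

Regular tax:
  341,000 zł × 7% = 23,870 zł
  100,000 zł × 14% = 14,000 zł
  401,900 zł × 28% = 112,532 zł
  → 150,402 zł
  Less rehabilitation credit 103,000 zł → 47,402 zł

Excess of minimum tax over regular tax: 394,688 zł − 47,402 zł = 347,286 zł.

347,286 zł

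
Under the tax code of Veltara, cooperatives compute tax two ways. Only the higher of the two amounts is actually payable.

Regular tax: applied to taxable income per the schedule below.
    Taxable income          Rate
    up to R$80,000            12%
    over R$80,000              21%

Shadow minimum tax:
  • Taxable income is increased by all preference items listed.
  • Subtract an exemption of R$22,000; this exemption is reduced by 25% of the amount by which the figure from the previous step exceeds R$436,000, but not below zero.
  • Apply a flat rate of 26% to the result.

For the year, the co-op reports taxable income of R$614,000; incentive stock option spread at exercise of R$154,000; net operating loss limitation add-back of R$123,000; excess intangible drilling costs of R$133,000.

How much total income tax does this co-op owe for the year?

Regular tax:
  R$80,000 × 12% = R$9,600
  R$534,000 × 21% = R$112,140
  → R$121,740

Shadow minimum tax:
  Adjusted income: R$614,000 + R$154,000 + R$123,000 + R$133,000 = R$1,024,000
  Exemption: 25% × (R$1,024,000 − R$436,000) = R$147,000 ≥ R$22,000, so the exemption is fully phased out
  Base: R$1,024,000 − R$0 = R$1,024,000
  R$1,024,000 × 26% = R$266,240

R$266,240 > R$121,740, so the shadow minimum tax is the binding amount.

R$266,240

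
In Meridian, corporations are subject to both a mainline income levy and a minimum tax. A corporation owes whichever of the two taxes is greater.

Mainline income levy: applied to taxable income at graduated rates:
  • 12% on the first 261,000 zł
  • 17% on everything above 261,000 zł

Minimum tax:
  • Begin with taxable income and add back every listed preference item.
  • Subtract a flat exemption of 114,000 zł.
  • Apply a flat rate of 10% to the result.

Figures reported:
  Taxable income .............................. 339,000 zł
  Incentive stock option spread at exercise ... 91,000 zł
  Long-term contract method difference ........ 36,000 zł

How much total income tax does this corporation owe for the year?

44,580 zł

Mainline income levy:
  261,000 zł × 12% = 31,320 zł
  78,000 zł × 17% = 13,260 zł
  → 44,580 zł

Minimum tax:
  Adjusted income: 339,000 zł + 91,000 zł + 36,000 zł = 466,000 zł
  Less exemption 114,000 zł → base 352,000 zł
  352,000 zł × 10% = 35,200 zł

44,580 zł > 35,200 zł, so the mainline income levy governs.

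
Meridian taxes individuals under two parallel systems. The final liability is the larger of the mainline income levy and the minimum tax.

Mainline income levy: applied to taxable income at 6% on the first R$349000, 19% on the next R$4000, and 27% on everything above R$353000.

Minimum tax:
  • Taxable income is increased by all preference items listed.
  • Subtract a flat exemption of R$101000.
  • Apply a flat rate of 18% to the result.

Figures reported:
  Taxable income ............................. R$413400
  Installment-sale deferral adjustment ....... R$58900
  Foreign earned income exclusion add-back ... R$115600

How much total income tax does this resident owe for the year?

R$87642

Minimum tax:
  Adjusted income: R$413400 + R$58900 + R$115600 = R$587900
  Less exemption R$101000 → base R$486900
  R$486900 × 18% = R$87642

Mainline income levy:
  R$349000 × 6% = R$20940
  R$4000 × 19% = R$760
  R$60400 × 27% = R$16308
  → R$38008

R$87642 > R$38008, so the minimum tax is the binding amount.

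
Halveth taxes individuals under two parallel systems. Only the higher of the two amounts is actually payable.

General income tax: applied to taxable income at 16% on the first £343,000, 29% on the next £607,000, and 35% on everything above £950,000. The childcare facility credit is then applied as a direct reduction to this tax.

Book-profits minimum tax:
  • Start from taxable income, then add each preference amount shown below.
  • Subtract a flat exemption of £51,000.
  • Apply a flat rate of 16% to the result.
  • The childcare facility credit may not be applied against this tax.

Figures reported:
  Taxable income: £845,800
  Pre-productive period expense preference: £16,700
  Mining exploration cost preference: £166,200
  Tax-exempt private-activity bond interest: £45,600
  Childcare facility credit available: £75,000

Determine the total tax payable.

General income tax:
  £343,000 × 16% = £54,880
  £502,800 × 29% = £145,812
  → £200,692
  Less childcare facility credit £75,000 → £125,692

Book-profits minimum tax:
  Adjusted income: £845,800 + £16,700 + £166,200 + £45,600 = £1,074,300
  Less exemption £51,000 → base £1,023,300
  £1,023,300 × 16% = £163,728

£163,728 > £125,692, so the book-profits minimum tax is the binding amount.

£163,728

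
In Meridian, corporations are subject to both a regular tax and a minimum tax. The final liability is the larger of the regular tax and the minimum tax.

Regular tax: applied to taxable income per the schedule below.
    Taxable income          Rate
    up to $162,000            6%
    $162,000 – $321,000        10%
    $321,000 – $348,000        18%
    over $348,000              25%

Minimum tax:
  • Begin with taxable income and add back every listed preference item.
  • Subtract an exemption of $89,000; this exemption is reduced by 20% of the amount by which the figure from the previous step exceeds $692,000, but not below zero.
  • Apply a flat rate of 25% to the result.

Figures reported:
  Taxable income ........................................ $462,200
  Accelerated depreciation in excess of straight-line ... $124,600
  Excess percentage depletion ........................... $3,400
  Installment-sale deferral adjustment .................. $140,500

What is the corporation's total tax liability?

$162,360

Regular tax:
  $162,000 × 6% = $9,720
  $159,000 × 10% = $15,900
  $27,000 × 18% = $4,860
  $114,200 × 25% = $28,550
  → $59,030

Minimum tax:
  Adjusted income: $462,200 + $124,600 + $3,400 + $140,500 = $730,700
  Exemption: $89,000 − 20% × ($730,700 − $692,000) = $89,000 − $7,740 = $81,260
  Base: $730,700 − $81,260 = $649,440
  $649,440 × 25% = $162,360

$162,360 > $59,030, so the minimum tax is the binding amount.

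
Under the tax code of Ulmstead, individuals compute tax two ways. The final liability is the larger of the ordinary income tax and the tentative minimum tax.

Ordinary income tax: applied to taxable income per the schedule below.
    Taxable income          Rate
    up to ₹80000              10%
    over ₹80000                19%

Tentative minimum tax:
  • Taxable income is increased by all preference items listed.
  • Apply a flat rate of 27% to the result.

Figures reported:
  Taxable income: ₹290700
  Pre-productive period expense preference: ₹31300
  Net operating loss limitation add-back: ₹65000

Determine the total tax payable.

Tentative minimum tax:
  Adjusted income: ₹290700 + ₹31300 + ₹65000 = ₹387000
  ₹387000 × 27% = ₹104490

Ordinary income tax:
  ₹80000 × 10% = ₹8000
  ₹210700 × 19% = ₹40033
  → ₹48033

₹104490 > ₹48033, so the tentative minimum tax is the binding amount.

₹104490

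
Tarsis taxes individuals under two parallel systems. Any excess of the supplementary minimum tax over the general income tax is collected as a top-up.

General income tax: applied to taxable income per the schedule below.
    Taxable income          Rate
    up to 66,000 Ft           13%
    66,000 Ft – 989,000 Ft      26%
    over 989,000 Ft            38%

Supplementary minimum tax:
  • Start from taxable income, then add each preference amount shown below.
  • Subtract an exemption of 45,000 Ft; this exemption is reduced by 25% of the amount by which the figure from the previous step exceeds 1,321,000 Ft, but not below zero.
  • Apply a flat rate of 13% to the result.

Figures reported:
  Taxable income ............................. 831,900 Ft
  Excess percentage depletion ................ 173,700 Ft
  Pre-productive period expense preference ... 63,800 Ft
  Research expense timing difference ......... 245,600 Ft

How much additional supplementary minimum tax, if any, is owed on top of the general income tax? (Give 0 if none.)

0 Ft

General income tax:
  66,000 Ft × 13% = 8,580 Ft
  765,900 Ft × 26% = 199,134 Ft
  → 207,714 Ft

Supplementary minimum tax:
  Adjusted income: 831,900 Ft + 173,700 Ft + 63,800 Ft + 245,600 Ft = 1,315,000 Ft
  Exemption: 1,315,000 Ft ≤ 1,321,000 Ft, so full 45,000 Ft applies
  Base: 1,315,000 Ft − 45,000 Ft = 1,270,000 Ft
  1,270,000 Ft × 13% = 165,100 Ft

165,100 Ft ≤ 207,714 Ft, so no add-on is due.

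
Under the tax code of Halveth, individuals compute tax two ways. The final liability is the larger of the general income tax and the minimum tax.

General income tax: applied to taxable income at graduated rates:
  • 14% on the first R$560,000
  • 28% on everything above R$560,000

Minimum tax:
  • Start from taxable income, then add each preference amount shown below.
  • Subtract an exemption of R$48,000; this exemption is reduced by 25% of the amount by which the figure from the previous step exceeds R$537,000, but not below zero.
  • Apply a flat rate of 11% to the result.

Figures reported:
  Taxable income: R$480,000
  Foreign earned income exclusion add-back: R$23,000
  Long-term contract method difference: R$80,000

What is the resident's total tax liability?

General income tax:
  R$480,000 × 14% = R$67,200

Minimum tax:
  Adjusted income: R$480,000 + R$23,000 + R$80,000 = R$583,000
  Exemption: R$48,000 − 25% × (R$583,000 − R$537,000) = R$48,000 − R$11,500 = R$36,500
  Base: R$583,000 − R$36,500 = R$546,500
  R$546,500 × 11% = R$60,115

R$67,200 > R$60,115, so the general income tax governs.

R$67,200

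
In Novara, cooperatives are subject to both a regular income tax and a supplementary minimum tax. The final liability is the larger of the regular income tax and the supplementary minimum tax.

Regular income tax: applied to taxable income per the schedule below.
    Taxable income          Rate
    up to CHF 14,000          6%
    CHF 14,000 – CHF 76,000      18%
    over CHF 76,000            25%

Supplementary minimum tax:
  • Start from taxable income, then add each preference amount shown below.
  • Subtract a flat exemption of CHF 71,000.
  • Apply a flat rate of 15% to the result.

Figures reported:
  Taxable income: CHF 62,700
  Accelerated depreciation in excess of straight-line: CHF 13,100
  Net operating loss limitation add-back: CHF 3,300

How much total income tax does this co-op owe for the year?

Regular income tax:
  CHF 14,000 × 6% = CHF 840
  CHF 48,700 × 18% = CHF 8,766
  → CHF 9,606

Supplementary minimum tax:
  Adjusted income: CHF 62,700 + CHF 13,100 + CHF 3,300 = CHF 79,100
  Less exemption CHF 71,000 → base CHF 8,100
  CHF 8,100 × 15% = CHF 1,215

CHF 9,606 > CHF 1,215, so the regular income tax governs.

CHF 9,606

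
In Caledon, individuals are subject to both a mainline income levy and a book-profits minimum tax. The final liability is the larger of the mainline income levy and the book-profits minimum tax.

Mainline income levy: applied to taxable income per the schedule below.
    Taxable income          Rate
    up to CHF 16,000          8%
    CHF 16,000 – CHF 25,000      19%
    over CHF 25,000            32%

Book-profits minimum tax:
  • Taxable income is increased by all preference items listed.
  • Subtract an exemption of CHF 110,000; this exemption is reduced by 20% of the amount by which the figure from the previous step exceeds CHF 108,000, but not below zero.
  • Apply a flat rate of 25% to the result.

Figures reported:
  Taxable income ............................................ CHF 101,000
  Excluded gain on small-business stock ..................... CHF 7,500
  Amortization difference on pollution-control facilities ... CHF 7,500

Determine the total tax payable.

Book-profits minimum tax:
  Adjusted income: CHF 101,000 + CHF 7,500 + CHF 7,500 = CHF 116,000
  Exemption: CHF 110,000 − 20% × (CHF 116,000 − CHF 108,000) = CHF 110,000 − CHF 1,600 = CHF 108,400
  Base: CHF 116,000 − CHF 108,400 = CHF 7,600
  CHF 7,600 × 25% = CHF 1,900

Mainline income levy:
  CHF 16,000 × 8% = CHF 1,280
  CHF 9,000 × 19% = CHF 1,710
  CHF 76,000 × 32% = CHF 24,320
  → CHF 27,310

CHF 27,310 > CHF 1,900, so the mainline income levy governs.

CHF 27,310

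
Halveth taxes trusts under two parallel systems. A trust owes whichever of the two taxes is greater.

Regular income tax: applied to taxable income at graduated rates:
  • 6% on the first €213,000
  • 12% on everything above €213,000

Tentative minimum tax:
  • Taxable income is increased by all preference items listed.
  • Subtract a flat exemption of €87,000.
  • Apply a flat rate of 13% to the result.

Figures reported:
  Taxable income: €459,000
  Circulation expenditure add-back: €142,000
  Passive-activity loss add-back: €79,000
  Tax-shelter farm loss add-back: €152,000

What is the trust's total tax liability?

€96,850

Regular income tax:
  €213,000 × 6% = €12,780
  €246,000 × 12% = €29,520
  → €42,300

Tentative minimum tax:
  Adjusted income: €459,000 + €142,000 + €79,000 + €152,000 = €832,000
  Less exemption €87,000 → base €745,000
  €745,000 × 13% = €96,850

€96,850 > €42,300, so the tentative minimum tax is the binding amount.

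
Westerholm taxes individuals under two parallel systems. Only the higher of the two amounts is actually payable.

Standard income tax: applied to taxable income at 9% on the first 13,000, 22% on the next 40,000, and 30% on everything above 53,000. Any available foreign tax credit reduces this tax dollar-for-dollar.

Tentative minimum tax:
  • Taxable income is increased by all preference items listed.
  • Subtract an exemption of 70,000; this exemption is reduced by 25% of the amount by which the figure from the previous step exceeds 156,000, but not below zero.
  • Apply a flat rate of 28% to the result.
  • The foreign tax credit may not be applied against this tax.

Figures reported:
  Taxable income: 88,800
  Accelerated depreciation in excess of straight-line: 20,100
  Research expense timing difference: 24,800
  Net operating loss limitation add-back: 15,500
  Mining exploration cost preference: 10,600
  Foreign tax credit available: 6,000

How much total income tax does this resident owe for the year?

25,410

Standard income tax:
  13,000 × 9% = 1,170
  40,000 × 22% = 8,800
  35,800 × 30% = 10,740
  → 20,710
  Less foreign tax credit 6,000 → 14,710

Tentative minimum tax:
  Adjusted income: 88,800 + 20,100 + 24,800 + 15,500 + 10,600 = 159,800
  Exemption: 70,000 − 25% × (159,800 − 156,000) = 70,000 − 950 = 69,050
  Base: 159,800 − 69,050 = 90,750
  90,750 × 28% = 25,410

25,410 > 14,710, so the tentative minimum tax is the binding amount.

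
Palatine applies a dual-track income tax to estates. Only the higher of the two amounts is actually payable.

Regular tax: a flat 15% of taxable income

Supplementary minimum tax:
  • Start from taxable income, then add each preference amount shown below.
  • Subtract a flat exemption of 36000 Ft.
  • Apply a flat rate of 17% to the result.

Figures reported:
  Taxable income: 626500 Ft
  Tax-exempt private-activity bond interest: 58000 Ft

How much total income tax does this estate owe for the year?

Supplementary minimum tax:
  Adjusted income: 626500 Ft + 58000 Ft = 684500 Ft
  Less exemption 36000 Ft → base 648500 Ft
  648500 Ft × 17% = 110245 Ft

Regular tax:
  626500 Ft × 15% = 93975 Ft

110245 Ft > 93975 Ft, so the supplementary minimum tax is the binding amount.

110245 Ft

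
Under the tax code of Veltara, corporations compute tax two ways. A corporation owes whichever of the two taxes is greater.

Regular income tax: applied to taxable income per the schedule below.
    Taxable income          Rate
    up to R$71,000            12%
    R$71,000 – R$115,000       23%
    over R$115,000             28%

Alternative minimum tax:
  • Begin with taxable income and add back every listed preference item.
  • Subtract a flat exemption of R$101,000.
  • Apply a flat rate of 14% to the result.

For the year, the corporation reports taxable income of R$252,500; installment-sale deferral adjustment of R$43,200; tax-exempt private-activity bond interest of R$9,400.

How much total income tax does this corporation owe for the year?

Alternative minimum tax:
  Adjusted income: R$252,500 + R$43,200 + R$9,400 = R$305,100
  Less exemption R$101,000 → base R$204,100
  R$204,100 × 14% = R$28,574

Regular income tax:
  R$71,000 × 12% = R$8,520
  R$44,000 × 23% = R$10,120
  R$137,500 × 28% = R$38,500
  → R$57,140

R$57,140 > R$28,574, so the regular income tax governs.

R$57,140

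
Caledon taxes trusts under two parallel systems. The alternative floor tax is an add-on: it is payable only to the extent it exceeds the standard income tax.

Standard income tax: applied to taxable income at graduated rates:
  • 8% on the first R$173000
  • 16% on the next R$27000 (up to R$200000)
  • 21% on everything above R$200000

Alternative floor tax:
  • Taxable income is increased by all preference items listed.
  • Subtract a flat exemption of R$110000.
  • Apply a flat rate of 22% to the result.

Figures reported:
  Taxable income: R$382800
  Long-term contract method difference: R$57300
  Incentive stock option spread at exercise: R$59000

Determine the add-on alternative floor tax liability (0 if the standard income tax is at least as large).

R$29054

Alternative floor tax:
  Adjusted income: R$382800 + R$57300 + R$59000 = R$499100
  Less exemption R$110000 → base R$389100
  R$389100 × 22% = R$85602

Standard income tax:
  R$173000 × 8% = R$13840
  R$27000 × 16% = R$4320
  R$182800 × 21% = R$38388
  → R$56548

Excess of alternative floor tax over standard income tax: R$85602 − R$56548 = R$29054.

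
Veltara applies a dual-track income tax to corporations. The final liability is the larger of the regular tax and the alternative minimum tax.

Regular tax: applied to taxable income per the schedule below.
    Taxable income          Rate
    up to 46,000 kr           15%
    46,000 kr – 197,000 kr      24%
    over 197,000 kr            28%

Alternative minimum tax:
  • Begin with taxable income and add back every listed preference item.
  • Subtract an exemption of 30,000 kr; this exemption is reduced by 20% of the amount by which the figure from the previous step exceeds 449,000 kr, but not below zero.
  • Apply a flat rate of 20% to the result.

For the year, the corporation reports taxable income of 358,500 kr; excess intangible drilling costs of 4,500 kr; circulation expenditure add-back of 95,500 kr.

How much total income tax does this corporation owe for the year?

Regular tax:
  46,000 kr × 15% = 6,900 kr
  151,000 kr × 24% = 36,240 kr
  161,500 kr × 28% = 45,220 kr
  → 88,360 kr

Alternative minimum tax:
  Adjusted income: 358,500 kr + 4,500 kr + 95,500 kr = 458,500 kr
  Exemption: 30,000 kr − 20% × (458,500 kr − 449,000 kr) = 30,000 kr − 1,900 kr = 28,100 kr
  Base: 458,500 kr − 28,100 kr = 430,400 kr
  430,400 kr × 20% = 86,080 kr

88,360 kr > 86,080 kr, so the regular tax governs.

88,360 kr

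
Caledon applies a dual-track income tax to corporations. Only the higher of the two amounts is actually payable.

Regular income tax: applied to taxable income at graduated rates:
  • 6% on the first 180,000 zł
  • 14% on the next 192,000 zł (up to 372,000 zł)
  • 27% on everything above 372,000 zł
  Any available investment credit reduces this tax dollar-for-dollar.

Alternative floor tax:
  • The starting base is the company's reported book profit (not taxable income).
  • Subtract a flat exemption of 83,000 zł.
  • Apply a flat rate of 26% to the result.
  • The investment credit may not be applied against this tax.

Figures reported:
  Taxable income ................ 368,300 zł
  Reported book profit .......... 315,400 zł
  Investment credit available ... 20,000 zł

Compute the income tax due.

Regular income tax:
  180,000 zł × 6% = 10,800 zł
  188,300 zł × 14% = 26,362 zł
  → 37,162 zł
  Less investment credit 20,000 zł → 17,162 zł

Alternative floor tax:
  Base (reported book profit): 315,400 zł
  Less exemption 83,000 zł → base 232,400 zł
  232,400 zł × 26% = 60,424 zł

60,424 zł > 17,162 zł, so the alternative floor tax is the binding amount.

60,424 zł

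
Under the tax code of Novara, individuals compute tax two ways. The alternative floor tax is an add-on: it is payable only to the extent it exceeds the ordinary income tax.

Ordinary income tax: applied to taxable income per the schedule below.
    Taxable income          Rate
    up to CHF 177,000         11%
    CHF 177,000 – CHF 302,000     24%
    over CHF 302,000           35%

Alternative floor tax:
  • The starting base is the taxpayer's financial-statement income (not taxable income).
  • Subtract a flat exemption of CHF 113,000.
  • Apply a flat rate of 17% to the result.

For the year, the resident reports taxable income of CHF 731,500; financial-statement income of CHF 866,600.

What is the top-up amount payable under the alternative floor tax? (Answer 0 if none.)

CHF 0

Ordinary income tax:
  CHF 177,000 × 11% = CHF 19,470
  CHF 125,000 × 24% = CHF 30,000
  CHF 429,500 × 35% = CHF 150,325
  → CHF 199,795

Alternative floor tax:
  Base (financial-statement income): CHF 866,600
  Less exemption CHF 113,000 → base CHF 753,600
  CHF 753,600 × 17% = CHF 128,112

CHF 128,112 ≤ CHF 199,795, so no add-on is due.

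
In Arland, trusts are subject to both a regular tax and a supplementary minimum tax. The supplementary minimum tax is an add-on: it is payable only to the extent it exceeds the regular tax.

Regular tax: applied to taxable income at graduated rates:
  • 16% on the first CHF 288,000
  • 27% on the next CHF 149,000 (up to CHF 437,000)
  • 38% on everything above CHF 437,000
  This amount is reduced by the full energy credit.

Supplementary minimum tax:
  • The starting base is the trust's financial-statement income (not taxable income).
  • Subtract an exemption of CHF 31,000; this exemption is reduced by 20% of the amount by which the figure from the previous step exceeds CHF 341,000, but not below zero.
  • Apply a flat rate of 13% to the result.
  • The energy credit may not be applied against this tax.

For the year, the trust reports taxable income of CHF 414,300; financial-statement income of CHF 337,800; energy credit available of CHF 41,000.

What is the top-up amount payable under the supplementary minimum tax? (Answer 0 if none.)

CHF 703

Supplementary minimum tax:
  Base (financial-statement income): CHF 337,800
  Exemption: CHF 337,800 ≤ CHF 341,000, so full CHF 31,000 applies
  Base: CHF 337,800 − CHF 31,000 = CHF 306,800
  CHF 306,800 × 13% = CHF 39,884

Regular tax:
  CHF 288,000 × 16% = CHF 46,080
  CHF 126,300 × 27% = CHF 34,101
  → CHF 80,181
  Less energy credit CHF 41,000 → CHF 39,181

Excess of supplementary minimum tax over regular tax: CHF 39,884 − CHF 39,181 = CHF 703.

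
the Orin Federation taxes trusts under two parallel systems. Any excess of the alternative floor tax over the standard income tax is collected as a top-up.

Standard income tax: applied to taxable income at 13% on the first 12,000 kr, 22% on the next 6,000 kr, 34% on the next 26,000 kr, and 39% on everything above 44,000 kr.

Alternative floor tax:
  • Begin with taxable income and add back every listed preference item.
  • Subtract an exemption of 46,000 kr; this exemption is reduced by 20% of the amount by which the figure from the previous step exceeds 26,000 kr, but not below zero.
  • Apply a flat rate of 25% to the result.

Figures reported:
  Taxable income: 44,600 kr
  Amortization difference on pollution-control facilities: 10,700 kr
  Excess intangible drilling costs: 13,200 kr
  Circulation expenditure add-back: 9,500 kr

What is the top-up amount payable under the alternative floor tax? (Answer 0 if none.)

0 kr

Alternative floor tax:
  Adjusted income: 44,600 kr + 10,700 kr + 13,200 kr + 9,500 kr = 78,000 kr
  Exemption: 46,000 kr − 20% × (78,000 kr − 26,000 kr) = 46,000 kr − 10,400 kr = 35,600 kr
  Base: 78,000 kr − 35,600 kr = 42,400 kr
  42,400 kr × 25% = 10,600 kr

Standard income tax:
  12,000 kr × 13% = 1,560 kr
  6,000 kr × 22% = 1,320 kr
  26,000 kr × 34% = 8,840 kr
  600 kr × 39% = 234 kr
  → 11,954 kr

10,600 kr ≤ 11,954 kr, so no add-on is due.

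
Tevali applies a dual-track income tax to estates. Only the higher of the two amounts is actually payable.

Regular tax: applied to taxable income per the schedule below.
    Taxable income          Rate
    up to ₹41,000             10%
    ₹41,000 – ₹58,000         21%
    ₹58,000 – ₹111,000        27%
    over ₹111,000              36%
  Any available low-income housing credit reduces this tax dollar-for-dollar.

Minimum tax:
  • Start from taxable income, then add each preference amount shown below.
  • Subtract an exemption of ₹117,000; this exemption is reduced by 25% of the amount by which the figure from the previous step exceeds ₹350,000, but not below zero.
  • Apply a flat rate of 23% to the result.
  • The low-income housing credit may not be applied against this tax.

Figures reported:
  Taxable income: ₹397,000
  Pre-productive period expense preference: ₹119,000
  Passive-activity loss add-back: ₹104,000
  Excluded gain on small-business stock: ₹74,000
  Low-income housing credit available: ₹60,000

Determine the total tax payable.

Minimum tax:
  Adjusted income: ₹397,000 + ₹119,000 + ₹104,000 + ₹74,000 = ₹694,000
  Exemption: ₹117,000 − 25% × (₹694,000 − ₹350,000) = ₹117,000 − ₹86,000 = ₹31,000
  Base: ₹694,000 − ₹31,000 = ₹663,000
  ₹663,000 × 23% = ₹152,490

Regular tax:
  ₹41,000 × 10% = ₹4,100
  ₹17,000 × 21% = ₹3,570
  ₹53,000 × 27% = ₹14,310
  ₹286,000 × 36% = ₹102,960
  → ₹124,940
  Less low-income housing credit ₹60,000 → ₹64,940

₹152,490 > ₹64,940, so the minimum tax is the binding amount.

₹152,490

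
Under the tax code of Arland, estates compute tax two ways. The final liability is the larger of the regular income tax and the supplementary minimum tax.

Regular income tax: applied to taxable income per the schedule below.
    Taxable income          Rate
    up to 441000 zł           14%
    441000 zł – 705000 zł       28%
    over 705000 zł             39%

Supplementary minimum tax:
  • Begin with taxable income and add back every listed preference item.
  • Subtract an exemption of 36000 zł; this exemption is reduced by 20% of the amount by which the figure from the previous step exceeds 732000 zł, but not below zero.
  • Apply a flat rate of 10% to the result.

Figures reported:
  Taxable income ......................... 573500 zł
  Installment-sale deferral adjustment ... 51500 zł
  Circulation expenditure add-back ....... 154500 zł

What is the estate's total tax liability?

98840 zł

Supplementary minimum tax:
  Adjusted income: 573500 zł + 51500 zł + 154500 zł = 779500 zł
  Exemption: 36000 zł − 20% × (779500 zł − 732000 zł) = 36000 zł − 9500 zł = 26500 zł
  Base: 779500 zł − 26500 zł = 753000 zł
  753000 zł × 10% = 75300 zł

Regular income tax:
  441000 zł × 14% = 61740 zł
  132500 zł × 28% = 37100 zł
  → 98840 zł

98840 zł > 75300 zł, so the regular income tax governs.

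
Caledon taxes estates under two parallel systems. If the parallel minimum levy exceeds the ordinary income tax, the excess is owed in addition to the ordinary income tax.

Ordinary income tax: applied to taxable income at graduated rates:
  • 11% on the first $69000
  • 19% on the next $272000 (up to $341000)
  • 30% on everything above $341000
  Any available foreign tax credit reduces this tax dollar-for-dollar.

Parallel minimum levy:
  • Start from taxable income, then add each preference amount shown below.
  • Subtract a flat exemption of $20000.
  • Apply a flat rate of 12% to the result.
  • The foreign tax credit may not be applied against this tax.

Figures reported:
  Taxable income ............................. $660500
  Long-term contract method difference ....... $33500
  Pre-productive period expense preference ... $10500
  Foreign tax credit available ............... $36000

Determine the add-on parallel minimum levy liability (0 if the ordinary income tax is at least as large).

Ordinary income tax:
  $69000 × 11% = $7590
  $272000 × 19% = $51680
  $319500 × 30% = $95850
  → $155120
  Less foreign tax credit $36000 → $119120

Parallel minimum levy:
  Adjusted income: $660500 + $33500 + $10500 = $704500
  Less exemption $20000 → base $684500
  $684500 × 12% = $82140

$82140 ≤ $119120, so no add-on is due.

$0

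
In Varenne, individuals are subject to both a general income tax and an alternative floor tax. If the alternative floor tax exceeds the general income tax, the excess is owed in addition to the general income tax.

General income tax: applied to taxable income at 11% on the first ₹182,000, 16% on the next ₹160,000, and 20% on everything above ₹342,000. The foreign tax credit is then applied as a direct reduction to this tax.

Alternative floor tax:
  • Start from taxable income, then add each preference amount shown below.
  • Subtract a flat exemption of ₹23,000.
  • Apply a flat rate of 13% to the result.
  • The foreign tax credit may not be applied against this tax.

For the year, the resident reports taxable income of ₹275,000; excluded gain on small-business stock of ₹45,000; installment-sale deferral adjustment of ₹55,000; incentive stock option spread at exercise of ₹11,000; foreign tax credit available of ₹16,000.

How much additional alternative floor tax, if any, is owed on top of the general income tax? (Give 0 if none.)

₹28,290

General income tax:
  ₹182,000 × 11% = ₹20,020
  ₹93,000 × 16% = ₹14,880
  → ₹34,900
  Less foreign tax credit ₹16,000 → ₹18,900

Alternative floor tax:
  Adjusted income: ₹275,000 + ₹45,000 + ₹55,000 + ₹11,000 = ₹386,000
  Less exemption ₹23,000 → base ₹363,000
  ₹363,000 × 13% = ₹47,190

Excess of alternative floor tax over general income tax: ₹47,190 − ₹18,900 = ₹28,290.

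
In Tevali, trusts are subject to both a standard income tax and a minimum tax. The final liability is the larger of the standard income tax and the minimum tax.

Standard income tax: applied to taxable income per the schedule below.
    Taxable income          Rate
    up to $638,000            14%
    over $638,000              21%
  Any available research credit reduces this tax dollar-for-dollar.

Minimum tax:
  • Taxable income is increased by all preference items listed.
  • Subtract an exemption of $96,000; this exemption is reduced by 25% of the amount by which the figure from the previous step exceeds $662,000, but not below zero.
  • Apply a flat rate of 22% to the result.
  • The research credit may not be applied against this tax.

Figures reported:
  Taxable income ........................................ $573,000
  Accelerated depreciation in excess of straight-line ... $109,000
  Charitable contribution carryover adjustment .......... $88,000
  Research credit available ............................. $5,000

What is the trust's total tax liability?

Minimum tax:
  Adjusted income: $573,000 + $109,000 + $88,000 = $770,000
  Exemption: $96,000 − 25% × ($770,000 − $662,000) = $96,000 − $27,000 = $69,000
  Base: $770,000 − $69,000 = $701,000
  $701,000 × 22% = $154,220

Standard income tax:
  $573,000 × 14% = $80,220
  Less research credit $5,000 → $75,220

$154,220 > $75,220, so the minimum tax is the binding amount.

$154,220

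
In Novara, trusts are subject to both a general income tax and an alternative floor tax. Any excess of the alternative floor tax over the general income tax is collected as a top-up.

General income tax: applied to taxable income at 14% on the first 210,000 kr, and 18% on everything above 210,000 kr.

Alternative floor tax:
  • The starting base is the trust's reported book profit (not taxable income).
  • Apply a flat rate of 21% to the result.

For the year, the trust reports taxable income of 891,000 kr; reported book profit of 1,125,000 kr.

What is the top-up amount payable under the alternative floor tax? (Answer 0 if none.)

84,270 kr

General income tax:
  210,000 kr × 14% = 29,400 kr
  681,000 kr × 18% = 122,580 kr
  → 151,980 kr

Alternative floor tax:
  Base (reported book profit): 1,125,000 kr
  1,125,000 kr × 21% = 236,250 kr

Excess of alternative floor tax over general income tax: 236,250 kr − 151,980 kr = 84,270 kr.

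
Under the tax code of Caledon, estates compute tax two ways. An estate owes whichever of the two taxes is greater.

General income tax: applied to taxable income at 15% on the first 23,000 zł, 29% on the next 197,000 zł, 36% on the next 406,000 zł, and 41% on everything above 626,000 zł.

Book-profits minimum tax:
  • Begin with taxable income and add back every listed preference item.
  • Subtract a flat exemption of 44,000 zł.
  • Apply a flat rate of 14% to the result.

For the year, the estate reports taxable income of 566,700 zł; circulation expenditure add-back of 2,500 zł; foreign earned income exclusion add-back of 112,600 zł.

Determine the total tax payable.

185,392 zł

General income tax:
  23,000 zł × 15% = 3,450 zł
  197,000 zł × 29% = 57,130 zł
  346,700 zł × 36% = 124,812 zł
  → 185,392 zł

Book-profits minimum tax:
  Adjusted income: 566,700 zł + 2,500 zł + 112,600 zł = 681,800 zł
  Less exemption 44,000 zł → base 637,800 zł
  637,800 zł × 14% = 89,292 zł

185,392 zł > 89,292 zł, so the general income tax governs.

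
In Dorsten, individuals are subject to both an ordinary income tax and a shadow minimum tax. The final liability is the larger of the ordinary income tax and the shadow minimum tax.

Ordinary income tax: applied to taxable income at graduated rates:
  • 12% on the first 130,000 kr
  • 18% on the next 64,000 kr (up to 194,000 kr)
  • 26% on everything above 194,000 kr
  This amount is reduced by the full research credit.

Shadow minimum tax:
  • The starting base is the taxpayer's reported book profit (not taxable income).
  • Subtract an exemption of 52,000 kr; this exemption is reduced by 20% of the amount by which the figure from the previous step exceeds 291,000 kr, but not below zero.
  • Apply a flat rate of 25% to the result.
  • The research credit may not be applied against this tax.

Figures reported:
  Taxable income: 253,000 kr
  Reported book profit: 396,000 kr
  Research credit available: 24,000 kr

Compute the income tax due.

Ordinary income tax:
  130,000 kr × 12% = 15,600 kr
  64,000 kr × 18% = 11,520 kr
  59,000 kr × 26% = 15,340 kr
  → 42,460 kr
  Less research credit 24,000 kr → 18,460 kr

Shadow minimum tax:
  Base (reported book profit): 396,000 kr
  Exemption: 52,000 kr − 20% × (396,000 kr − 291,000 kr) = 52,000 kr − 21,000 kr = 31,000 kr
  Base: 396,000 kr − 31,000 kr = 365,000 kr
  365,000 kr × 25% = 91,250 kr

91,250 kr > 18,460 kr, so the shadow minimum tax is the binding amount.

91,250 kr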